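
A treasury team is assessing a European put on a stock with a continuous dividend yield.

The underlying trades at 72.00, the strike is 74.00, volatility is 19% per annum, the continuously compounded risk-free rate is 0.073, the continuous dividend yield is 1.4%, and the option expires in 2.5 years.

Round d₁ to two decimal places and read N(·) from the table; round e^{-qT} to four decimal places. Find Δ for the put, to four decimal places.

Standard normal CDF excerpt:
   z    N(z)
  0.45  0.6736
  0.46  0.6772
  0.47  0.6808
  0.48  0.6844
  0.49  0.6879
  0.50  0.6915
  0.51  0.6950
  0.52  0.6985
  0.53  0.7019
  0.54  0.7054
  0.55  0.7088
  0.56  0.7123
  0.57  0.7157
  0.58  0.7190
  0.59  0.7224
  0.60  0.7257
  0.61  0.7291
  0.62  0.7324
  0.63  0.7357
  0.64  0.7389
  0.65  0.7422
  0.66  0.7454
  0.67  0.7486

-0.2812

T = 2.5;  σ√T = 0.3004
d₁ = [ln(72/74) + (0.073 − 0.014 + 0.19²/2)·2.5] / 0.3004 = [-0.0274 + 0.1926] / 0.3004 = 0.5500 ≈ 0.55
N(d₁) = N(0.55) = 0.7088
Δ_put = exp(−qT)·(N(d₁) − 1) = 0.9656·(0.7088 − 1) = -0.2812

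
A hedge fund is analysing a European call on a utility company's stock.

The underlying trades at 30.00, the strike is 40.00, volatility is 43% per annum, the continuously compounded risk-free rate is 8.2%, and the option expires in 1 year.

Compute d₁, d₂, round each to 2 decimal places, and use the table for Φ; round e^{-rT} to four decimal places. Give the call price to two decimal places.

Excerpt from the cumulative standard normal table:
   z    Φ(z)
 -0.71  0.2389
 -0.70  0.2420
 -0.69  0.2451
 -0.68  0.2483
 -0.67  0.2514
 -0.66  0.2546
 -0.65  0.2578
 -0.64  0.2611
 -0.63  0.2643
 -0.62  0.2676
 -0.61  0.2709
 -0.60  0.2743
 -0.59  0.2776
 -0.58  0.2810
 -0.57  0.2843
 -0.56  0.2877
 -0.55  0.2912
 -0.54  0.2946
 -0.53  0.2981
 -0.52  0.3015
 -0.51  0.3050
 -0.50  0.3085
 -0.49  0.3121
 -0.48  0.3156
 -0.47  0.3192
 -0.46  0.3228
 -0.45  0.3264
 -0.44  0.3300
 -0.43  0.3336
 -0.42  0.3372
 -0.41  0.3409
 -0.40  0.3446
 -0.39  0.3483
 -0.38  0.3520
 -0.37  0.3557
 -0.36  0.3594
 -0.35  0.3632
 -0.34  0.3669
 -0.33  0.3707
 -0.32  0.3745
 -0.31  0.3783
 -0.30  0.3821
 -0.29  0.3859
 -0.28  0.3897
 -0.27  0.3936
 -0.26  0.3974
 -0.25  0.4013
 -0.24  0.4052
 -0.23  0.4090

2.89

σ√T = 0.43·√1 = 0.4300
d₁ = [ln(30/40) + (0.082 + ½·0.43²)·1] / (σ√T) = (-0.2877 + 0.1744) / 0.4300 = -0.2633 ⇒ -0.26
d₂ = -0.2633 − 0.4300 = -0.6933 ⇒ -0.69
exp(−rT) = exp(−0.082·1) = 0.9213
N(d₁) = N(-0.26) = 0.3974;  N(d₂) = N(-0.69) = 0.2451
C = 30·0.3974 − 40·0.9213·0.2451 = 11.9220 − 9.0324 = 2.8896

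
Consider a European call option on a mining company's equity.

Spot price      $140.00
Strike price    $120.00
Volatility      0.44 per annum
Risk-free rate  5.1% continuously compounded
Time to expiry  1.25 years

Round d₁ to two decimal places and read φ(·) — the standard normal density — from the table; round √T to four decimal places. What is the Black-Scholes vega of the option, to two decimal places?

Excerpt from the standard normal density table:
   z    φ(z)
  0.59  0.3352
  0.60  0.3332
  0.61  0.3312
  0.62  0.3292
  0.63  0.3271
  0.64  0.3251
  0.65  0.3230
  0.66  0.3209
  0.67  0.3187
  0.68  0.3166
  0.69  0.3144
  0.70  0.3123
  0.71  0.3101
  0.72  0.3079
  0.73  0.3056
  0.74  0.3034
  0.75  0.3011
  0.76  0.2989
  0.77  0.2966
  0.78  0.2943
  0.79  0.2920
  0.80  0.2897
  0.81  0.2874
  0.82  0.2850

49.21

σ√T = 0.44 × 1.1180 = 0.4919
d₁ = [ln(140/120) + (0.051 + 0.44²/2)·1.25] / 0.4919 = [0.1542 + 0.1847] / 0.4919 = 0.6889 → 0.69
√T = √1.25 = 1.1180
φ(d₁) = φ(0.69) = 0.3144
vega = S·φ(d₁)·√T = 140·0.3144·1.1180 = 49.2099
(Vega is the same for a European call and put with the same parameters.)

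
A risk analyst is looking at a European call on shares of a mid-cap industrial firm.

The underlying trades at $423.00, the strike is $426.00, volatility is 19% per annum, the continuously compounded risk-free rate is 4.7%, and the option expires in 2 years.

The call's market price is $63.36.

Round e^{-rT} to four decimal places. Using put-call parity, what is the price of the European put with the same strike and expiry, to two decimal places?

$28.15

e^(−rT) = e^(−0.047·2) = 0.9103
Put-call parity: C − P = S − K·e^(−rT) = 423 − 426·0.9103 = 423 − 387.7878 = 35.2122
P = C − (C − P) = 63.36 − (35.2122) = 28.1478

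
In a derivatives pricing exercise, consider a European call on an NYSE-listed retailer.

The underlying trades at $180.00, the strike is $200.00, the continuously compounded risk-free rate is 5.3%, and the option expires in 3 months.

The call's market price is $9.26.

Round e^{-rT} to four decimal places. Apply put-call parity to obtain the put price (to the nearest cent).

exp(−rT) = exp(−0.053·0.25) = 0.9868
Put-call parity: C − P = S − K·e^(−rT) = 180 − 200·0.9868 = 180 − 197.3600 = -17.3600
P = C − (C − P) = 9.26 − (-17.3600) = 26.6200

$26.62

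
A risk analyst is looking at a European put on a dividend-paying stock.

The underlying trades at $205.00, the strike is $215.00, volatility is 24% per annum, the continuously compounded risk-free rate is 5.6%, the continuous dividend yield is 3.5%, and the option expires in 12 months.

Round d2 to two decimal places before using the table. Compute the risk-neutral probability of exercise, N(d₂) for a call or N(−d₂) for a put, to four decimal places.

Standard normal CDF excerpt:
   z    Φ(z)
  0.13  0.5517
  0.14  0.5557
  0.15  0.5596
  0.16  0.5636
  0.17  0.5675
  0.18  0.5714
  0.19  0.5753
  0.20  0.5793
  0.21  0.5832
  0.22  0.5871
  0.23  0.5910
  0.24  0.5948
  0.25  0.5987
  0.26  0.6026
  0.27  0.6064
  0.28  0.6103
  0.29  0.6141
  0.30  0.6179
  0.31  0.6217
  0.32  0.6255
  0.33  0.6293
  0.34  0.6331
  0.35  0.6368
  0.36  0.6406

0.5910

σ√T = 0.24 × 1.0000 = 0.2400
d₁ = [ln(205/215) + (0.056 − 0.035 + 0.24²/2)·1] / 0.2400 = [-0.0476 + 0.0498] / 0.2400 = 0.0090 ⇒ 0.01
d₂ = d₁ − σ√T = 0.0090 − 0.2400 = -0.2310 ⇒ -0.23
Pr(exercise) under Q = N(−d₂) = N(0.23) = 0.5910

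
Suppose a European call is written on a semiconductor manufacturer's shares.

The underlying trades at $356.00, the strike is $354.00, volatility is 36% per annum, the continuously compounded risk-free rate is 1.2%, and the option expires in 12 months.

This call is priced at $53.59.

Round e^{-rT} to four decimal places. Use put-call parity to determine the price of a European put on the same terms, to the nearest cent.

$47.38

exp(−rT) = exp(−0.012·1) = 0.9881
Put-call parity: C − P = S − K·e^(−rT) = 356 − 354·0.9881 = 356 − 349.7874 = 6.2126
P = C − (C − P) = 53.59 − (6.2126) = 47.3774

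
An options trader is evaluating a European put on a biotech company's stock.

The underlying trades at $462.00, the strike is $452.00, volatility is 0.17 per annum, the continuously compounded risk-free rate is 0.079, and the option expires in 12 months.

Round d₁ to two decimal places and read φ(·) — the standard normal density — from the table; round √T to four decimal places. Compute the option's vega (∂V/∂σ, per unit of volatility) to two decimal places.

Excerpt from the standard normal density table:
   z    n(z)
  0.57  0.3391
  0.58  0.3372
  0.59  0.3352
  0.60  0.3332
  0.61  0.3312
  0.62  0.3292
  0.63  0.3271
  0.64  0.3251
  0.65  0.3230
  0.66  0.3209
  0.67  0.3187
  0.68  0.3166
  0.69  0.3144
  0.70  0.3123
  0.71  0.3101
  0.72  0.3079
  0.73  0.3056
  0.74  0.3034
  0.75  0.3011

σ√T = 0.17 × 1.0000 = 0.1700
ln(S/K) + (r + σ²/2)T = ln(462/452) + (0.079 + 0.17²/2)·1 = 0.0219 + 0.0935 = 0.1153
d₁ = 0.1153 / 0.1700 = 0.6784 ≈ 0.68
√T = √1 = 1.0000
φ(d₁) = φ(0.68) = 0.3166
vega = S·φ(d₁)·√T = 462·0.3166·1.0000 = 146.2692
(Vega is the same for a European call and put with the same parameters.)

146.27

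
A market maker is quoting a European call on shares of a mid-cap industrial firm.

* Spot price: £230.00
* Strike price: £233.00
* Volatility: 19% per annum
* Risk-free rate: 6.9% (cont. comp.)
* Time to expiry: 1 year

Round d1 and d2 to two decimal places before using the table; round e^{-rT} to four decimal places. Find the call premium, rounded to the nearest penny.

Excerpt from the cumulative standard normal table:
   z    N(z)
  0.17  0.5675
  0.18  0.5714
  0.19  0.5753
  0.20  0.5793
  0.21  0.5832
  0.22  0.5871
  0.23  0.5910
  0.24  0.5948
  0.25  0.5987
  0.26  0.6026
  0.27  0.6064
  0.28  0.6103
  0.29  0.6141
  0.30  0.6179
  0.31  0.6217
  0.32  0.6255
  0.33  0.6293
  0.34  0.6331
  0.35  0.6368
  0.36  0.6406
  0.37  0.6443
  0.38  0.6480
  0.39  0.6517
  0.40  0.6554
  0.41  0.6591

σ√T = 0.19 × 1.0000 = 0.1900
d₁ = [ln(230/233) + (0.069 + ½·0.19²)·1] / (σ√T) = (-0.0130 + 0.0871) / 0.1900 = 0.3900 which rounds to 0.39
d₂ = 0.3900 − 0.1900 = 0.2000 which rounds to 0.20
exp(−rT) = exp(−0.069·1) = 0.9333
C = 230·N(0.39) − 233·0.9333·N(0.20) = 230·0.6517 − 233·0.9333·0.5793 = 149.8910 − 125.9739 = 23.9171

£23.92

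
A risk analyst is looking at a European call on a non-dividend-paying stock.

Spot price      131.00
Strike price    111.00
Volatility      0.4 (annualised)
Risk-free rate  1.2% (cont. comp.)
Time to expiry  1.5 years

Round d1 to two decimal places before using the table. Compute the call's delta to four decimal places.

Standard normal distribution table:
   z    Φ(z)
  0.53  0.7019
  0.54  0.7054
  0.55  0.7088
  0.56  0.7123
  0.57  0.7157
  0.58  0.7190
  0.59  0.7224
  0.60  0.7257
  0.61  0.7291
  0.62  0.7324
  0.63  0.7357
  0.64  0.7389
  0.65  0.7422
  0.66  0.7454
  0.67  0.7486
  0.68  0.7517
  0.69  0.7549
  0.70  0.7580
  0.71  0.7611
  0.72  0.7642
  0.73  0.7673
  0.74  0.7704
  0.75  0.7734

σ√T = 0.4·√1.5 = 0.4899
d₁ = [ln(131/111) + (0.012 + 0.4²/2)·1.5] / 0.4899 = [0.1657 + 0.1380] / 0.4899 = 0.6199 → 0.62
N(d₁) = N(0.62) = 0.7324
Δ_call = N(d₁) = 0.7324

0.7324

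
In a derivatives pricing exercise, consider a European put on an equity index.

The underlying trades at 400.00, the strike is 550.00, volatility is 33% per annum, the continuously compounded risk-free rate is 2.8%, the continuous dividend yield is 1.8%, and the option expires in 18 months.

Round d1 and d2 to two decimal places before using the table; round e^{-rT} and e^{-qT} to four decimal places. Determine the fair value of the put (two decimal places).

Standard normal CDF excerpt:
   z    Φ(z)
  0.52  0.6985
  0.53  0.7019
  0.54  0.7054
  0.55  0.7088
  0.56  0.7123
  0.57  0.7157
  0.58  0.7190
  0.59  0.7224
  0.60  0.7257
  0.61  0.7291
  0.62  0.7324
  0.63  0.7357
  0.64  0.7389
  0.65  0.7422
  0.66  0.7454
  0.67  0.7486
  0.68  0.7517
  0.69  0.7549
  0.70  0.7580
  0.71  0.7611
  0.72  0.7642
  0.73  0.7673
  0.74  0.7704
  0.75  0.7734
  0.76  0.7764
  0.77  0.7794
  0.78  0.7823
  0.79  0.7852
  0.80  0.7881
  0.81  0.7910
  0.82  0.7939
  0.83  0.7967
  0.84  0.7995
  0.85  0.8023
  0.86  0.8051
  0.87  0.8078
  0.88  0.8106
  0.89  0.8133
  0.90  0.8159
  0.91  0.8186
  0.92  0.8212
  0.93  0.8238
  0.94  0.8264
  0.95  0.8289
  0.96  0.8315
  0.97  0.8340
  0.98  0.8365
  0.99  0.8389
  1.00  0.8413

T = 1.5;  σ√T = 0.4042
ln(S/K) + (r − q + σ²/2)T = ln(400/550) + (0.028 − 0.018 + 0.33²/2)·1.5 = -0.3185 + 0.0967 = -0.2218
d₁ = -0.2218 / 0.4042 = -0.5487 → -0.55
d₂ = d₁ − σ√T = -0.5487 − 0.4042 = -0.9529 → -0.95
exp(−qT) = exp(−0.018·1.5) = 0.9734;  exp(−rT) = exp(−0.028·1.5) = 0.9589
N(−d₂) = N(0.95) = 0.8289;  N(−d₁) = N(0.55) = 0.7088
P = 550·0.9589·0.8289 − 400·0.9734·0.7088 = 437.1577 − 275.9784 = 161.1793

161.18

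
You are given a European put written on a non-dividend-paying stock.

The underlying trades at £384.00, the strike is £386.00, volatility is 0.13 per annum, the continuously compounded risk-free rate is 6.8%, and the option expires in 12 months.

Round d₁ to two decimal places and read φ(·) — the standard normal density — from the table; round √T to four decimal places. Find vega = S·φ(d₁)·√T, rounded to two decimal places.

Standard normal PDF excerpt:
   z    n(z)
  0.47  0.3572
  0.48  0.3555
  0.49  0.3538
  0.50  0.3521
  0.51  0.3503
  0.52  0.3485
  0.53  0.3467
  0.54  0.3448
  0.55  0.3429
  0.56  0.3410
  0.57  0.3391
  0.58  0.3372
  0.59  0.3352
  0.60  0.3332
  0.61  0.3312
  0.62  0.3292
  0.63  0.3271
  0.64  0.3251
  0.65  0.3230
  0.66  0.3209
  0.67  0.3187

131.67

T = 1;  σ√T = 0.1300
d₁ = [ln(384/386) + (0.068 + 0.13²/2)·1] / 0.1300 = [-0.0052 + 0.0765] / 0.1300 = 0.5481 ⇒ 0.55
√T = √1 = 1.0000
φ(d₁) = φ(0.55) = 0.3429
vega = S·φ(d₁)·√T = 384·0.3429·1.0000 = 131.6736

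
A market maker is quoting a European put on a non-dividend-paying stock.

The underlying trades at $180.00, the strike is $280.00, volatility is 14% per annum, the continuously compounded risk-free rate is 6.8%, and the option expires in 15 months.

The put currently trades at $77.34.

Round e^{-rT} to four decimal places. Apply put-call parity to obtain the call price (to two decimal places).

exp(−rT) = exp(−0.068·1.25) = 0.9185
Put-call parity: C − P = S − K·e^(−rT) = 180 − 280·0.9185 = 180 − 257.1800 = -77.1800
C = P + (C − P) = 77.34 + (-77.1800) = 0.1600

$0.16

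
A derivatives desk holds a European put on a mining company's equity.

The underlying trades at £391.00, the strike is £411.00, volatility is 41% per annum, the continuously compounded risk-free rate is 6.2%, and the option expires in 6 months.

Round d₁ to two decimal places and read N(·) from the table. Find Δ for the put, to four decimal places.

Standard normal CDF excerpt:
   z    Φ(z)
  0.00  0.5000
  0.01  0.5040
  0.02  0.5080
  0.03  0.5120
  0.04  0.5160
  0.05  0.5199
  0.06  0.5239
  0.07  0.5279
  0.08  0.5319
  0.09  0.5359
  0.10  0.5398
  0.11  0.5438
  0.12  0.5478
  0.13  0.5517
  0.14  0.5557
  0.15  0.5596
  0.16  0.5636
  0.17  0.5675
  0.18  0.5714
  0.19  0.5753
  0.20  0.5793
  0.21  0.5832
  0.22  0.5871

-0.4681

σ√T = 0.41·√0.5 = 0.2899
d₁ = [ln(391/411) + (0.062 + 0.41²/2)·0.5] / 0.2899 = [-0.0499 + 0.0730] / 0.2899 = 0.0798 which rounds to 0.08
N(d₁) = N(0.08) = 0.5319
Δ_put = N(d₁) − 1 = 0.5319 − 1 = -0.4681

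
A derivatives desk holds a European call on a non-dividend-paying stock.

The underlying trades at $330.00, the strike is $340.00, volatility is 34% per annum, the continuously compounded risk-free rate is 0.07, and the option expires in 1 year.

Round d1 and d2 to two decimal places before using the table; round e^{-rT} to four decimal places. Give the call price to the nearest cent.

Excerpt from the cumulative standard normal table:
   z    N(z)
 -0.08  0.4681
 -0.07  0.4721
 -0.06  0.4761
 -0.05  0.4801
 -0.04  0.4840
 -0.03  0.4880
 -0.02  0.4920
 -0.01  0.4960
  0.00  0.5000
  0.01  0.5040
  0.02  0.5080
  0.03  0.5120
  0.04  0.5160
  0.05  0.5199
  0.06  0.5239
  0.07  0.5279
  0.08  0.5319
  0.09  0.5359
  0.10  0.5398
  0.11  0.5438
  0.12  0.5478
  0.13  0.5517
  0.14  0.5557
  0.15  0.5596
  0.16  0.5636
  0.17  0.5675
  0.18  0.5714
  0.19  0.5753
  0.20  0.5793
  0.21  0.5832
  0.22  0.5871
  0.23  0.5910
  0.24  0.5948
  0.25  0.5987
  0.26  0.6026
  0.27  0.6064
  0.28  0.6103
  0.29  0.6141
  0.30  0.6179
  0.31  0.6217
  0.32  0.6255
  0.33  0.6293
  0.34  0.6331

T = 1;  σ√T = 0.3400
d₁ = [ln(330/340) + (0.07 + ½·0.34²)·1] / (σ√T) = (-0.0299 + 0.1278) / 0.3400 = 0.2881 which rounds to 0.29
d₂ = 0.2881 − 0.3400 = -0.0519 which rounds to -0.05
e^(−rT) = e^(−0.07·1) = 0.9324
N(d₁) = N(0.29) = 0.6141;  N(d₂) = N(-0.05) = 0.4801
C = 330·0.6141 − 340·0.9324·0.4801 = 202.6530 − 152.1994 = 50.4536

$50.45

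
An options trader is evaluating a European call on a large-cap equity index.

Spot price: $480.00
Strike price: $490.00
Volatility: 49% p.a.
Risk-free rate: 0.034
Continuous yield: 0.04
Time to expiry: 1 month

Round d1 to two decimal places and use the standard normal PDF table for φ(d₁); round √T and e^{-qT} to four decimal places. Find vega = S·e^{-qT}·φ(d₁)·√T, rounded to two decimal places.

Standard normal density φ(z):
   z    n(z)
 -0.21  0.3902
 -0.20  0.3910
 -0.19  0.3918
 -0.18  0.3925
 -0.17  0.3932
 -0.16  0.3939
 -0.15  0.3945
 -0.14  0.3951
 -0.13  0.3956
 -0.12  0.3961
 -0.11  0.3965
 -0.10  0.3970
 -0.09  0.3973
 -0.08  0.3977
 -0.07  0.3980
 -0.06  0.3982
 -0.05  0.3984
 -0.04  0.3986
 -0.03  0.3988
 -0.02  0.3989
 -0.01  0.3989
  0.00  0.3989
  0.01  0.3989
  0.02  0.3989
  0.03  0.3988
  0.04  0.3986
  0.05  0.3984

54.93

σ√T = 0.49·√0.08333 = 0.1415
ln(S/K) + (r − q + σ²/2)T = ln(480/490) + (0.034 − 0.04 + 0.49²/2)·0.08333 = -0.0206 + 0.0095 = -0.0111
d₁ = -0.0111 / 0.1415 = -0.0786 which rounds to -0.08
√T = √0.08333 = 0.2887
φ(d₁) = φ(-0.08) = 0.3977
e^(−qT) = e^(−0.04·0.08333) = 0.9967
vega = S·e^(−qT)·φ(d₁)·√T = 480·0.9967·0.3977·0.2887 = 54.9298
(Vega is the same for a European call and put with the same parameters.)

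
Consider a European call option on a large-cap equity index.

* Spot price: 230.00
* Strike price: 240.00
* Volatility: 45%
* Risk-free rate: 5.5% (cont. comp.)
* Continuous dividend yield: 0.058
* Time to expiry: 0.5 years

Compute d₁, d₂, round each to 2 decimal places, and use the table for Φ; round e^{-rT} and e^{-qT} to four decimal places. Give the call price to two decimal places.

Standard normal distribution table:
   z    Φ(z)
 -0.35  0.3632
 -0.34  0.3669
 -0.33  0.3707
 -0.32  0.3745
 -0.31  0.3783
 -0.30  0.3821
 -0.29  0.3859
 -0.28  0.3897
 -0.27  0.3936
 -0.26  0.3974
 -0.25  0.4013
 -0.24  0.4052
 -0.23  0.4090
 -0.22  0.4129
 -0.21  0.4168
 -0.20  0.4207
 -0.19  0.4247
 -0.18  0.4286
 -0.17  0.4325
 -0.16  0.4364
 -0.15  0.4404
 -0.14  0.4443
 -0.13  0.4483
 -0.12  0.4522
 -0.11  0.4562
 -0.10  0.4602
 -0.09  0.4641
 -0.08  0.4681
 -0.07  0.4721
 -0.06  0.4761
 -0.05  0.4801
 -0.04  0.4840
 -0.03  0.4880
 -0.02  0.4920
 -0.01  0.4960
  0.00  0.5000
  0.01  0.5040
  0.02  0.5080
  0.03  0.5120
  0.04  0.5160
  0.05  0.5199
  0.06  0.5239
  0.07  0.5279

σ√T = 0.45 × 0.7071 = 0.3182
d₁ = [ln(230/240) + (0.055 − 0.058 + 0.45²/2)·0.5] / 0.3182 = [-0.0426 + 0.0491] / 0.3182 = 0.0206 → 0.02
d₂ = d₁ − σ√T = 0.0206 − 0.3182 = -0.2976 → -0.30
exp(−qT) = exp(−0.058·0.5) = 0.9714;  exp(−rT) = exp(−0.055·0.5) = 0.9729
N(d₁) = N(0.02) = 0.5080;  N(d₂) = N(-0.30) = 0.3821
C = 230·0.9714·0.5080 − 240·0.9729·0.3821 = 113.4984 − 89.2188 = 24.2796

24.28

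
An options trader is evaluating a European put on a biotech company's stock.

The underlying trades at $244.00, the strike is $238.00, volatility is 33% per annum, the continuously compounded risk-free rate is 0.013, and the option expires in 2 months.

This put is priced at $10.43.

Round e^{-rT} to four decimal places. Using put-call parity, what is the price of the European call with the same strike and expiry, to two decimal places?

e^(−rT) = e^(−0.013·0.1667) = 0.9978
Put-call parity: C − P = S − K·e^(−rT) = 244 − 238·0.9978 = 244 − 237.4764 = 6.5236
C = P + (C − P) = 10.43 + (6.5236) = 16.9536

$16.95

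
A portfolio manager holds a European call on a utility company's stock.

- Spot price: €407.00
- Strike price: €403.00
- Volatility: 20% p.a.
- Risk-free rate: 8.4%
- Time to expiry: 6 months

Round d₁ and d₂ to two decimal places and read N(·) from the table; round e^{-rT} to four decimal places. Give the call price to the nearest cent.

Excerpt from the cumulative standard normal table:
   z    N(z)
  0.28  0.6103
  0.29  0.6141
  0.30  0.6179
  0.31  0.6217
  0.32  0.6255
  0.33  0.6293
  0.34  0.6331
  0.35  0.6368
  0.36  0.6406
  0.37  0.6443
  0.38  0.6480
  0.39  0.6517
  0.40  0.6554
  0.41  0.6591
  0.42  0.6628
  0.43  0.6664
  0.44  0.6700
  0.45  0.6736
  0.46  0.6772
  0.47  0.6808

€33.91

T = 0.5;  σ√T = 0.1414
d₁ = [ln(407/403) + (0.084 + 0.2²/2)·0.5] / 0.1414 = [0.0099 + 0.0520] / 0.1414 = 0.4375 ≈ 0.44
d₂ = d₁ − σ√T = 0.4375 − 0.1414 = 0.2961 ≈ 0.30
exp(−rT) = exp(−0.084·0.5) = 0.9589
N(d₁) = N(0.44) = 0.6700;  N(d₂) = N(0.30) = 0.6179
C = 407·0.6700 − 403·0.9589·0.6179 = 272.6900 − 238.7792 = 33.9108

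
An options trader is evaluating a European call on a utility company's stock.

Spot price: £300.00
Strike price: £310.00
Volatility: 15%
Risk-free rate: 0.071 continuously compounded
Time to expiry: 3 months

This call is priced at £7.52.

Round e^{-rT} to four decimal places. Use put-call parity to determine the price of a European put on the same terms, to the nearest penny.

exp(−rT) = exp(−0.071·0.25) = 0.9824
Put-call parity: C − P = S − K·e^(−rT) = 300 − 310·0.9824 = 300 − 304.5440 = -4.5440
P = C − (C − P) = 7.52 − (-4.5440) = 12.0640

£12.06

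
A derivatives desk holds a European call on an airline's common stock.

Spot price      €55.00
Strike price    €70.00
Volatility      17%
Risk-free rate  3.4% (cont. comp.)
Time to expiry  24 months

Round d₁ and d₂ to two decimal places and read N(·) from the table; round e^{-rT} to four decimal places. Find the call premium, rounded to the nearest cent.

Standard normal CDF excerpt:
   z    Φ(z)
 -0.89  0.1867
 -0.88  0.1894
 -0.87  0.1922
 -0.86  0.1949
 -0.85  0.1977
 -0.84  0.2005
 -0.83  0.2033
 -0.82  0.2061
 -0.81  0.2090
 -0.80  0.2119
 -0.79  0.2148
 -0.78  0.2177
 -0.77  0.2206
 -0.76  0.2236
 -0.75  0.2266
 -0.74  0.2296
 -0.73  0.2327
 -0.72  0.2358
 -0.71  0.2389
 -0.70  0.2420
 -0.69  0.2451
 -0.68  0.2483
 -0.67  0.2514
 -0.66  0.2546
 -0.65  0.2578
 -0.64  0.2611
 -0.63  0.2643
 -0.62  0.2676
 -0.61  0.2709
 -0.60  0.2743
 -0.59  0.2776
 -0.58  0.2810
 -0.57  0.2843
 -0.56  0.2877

€1.97

T = 2;  σ√T = 0.2404
d₁ = [ln(55/70) + (0.034 + 0.17²/2)·2] / 0.2404 = [-0.2412 + 0.0969] / 0.2404 = -0.6001 ⇒ -0.60
d₂ = d₁ − σ√T = -0.6001 − 0.2404 = -0.8405 ⇒ -0.84
exp(−rT) = exp(−0.034·2) = 0.9343
N(d₁) = N(-0.60) = 0.2743;  N(d₂) = N(-0.84) = 0.2005
C = 55·0.2743 − 70·0.9343·0.2005 = 15.0865 − 13.1129 = 1.9736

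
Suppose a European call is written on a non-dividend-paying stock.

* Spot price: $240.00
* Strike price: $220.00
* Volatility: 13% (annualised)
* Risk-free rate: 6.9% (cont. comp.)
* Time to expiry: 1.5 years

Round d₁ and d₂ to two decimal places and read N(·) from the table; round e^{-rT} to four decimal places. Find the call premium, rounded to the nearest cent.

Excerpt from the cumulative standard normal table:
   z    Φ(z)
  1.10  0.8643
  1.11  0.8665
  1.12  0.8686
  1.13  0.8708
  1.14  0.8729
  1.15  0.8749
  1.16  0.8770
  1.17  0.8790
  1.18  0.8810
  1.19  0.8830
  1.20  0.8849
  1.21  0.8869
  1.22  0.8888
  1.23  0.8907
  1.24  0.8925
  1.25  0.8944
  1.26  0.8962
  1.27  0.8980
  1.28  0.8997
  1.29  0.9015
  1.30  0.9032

$43.62

T = 1.5;  σ√T = 0.1592
d₁ = [ln(240/220) + (0.069 + 0.13²/2)·1.5] / 0.1592 = [0.0870 + 0.1162] / 0.1592 = 1.2762 → 1.28
d₂ = d₁ − σ√T = 1.2762 − 0.1592 = 1.1169 → 1.12
exp(−rT) = exp(−0.069·1.5) = 0.9017
C = 240·N(1.28) − 220·0.9017·N(1.12) = 240·0.8997 − 220·0.9017·0.8686 = 215.9280 − 172.3077 = 43.6203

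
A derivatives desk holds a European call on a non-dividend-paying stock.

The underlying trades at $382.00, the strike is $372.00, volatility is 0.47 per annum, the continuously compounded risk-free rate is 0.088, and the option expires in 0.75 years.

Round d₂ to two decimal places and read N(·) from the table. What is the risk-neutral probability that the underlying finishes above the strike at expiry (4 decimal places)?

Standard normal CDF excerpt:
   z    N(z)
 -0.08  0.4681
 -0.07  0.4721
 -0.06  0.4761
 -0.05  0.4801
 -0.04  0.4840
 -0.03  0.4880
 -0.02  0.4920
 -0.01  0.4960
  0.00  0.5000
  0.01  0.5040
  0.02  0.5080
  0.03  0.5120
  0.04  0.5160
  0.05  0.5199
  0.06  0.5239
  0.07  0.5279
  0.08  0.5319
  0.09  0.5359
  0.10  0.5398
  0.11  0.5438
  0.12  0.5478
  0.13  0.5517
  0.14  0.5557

0.5080

T = 0.75;  σ√T = 0.4070
d₁ = [ln(382/372) + (0.088 + ½·0.47²)·0.75] / (σ√T) = (0.0265 + 0.1488) / 0.4070 = 0.4308 → 0.43
d₂ = 0.4308 − 0.4070 = 0.0238 → 0.02
Pr(exercise) under Q = N(d₂) = 0.5080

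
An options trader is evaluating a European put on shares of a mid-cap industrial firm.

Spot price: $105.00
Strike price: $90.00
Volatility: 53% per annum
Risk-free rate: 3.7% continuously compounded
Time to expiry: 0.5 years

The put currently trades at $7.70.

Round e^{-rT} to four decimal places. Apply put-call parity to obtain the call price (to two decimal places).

e^(−rT) = e^(−0.037·0.5) = 0.9817
Put-call parity: C − P = S − K·e^(−rT) = 105 − 90·0.9817 = 105 − 88.3530 = 16.6470
C = P + (C − P) = 7.70 + (16.6470) = 24.3470

$24.35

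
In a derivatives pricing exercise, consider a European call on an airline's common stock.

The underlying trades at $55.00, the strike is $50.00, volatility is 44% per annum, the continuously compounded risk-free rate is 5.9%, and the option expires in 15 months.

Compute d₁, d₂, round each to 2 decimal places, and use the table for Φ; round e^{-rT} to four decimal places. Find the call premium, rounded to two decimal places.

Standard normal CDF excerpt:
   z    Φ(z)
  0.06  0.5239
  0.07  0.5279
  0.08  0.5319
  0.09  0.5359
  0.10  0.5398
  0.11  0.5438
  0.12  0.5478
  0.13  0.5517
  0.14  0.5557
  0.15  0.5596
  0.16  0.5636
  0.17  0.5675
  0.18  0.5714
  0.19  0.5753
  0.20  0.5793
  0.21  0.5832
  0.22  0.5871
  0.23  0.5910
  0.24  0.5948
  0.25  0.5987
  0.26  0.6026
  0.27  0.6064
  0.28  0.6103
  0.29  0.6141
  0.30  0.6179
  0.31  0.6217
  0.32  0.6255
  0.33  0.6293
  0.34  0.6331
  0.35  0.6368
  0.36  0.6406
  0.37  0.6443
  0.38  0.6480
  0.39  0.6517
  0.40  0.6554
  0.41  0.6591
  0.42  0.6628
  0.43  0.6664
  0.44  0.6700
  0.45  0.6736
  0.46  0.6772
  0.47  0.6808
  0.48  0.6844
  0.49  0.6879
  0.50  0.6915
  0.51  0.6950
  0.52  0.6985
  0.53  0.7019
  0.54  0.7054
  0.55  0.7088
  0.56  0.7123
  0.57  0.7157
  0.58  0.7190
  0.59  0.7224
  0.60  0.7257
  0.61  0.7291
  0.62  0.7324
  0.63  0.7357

$14.66

T = 1.25;  σ√T = 0.4919
d₁ = [ln(55/50) + (0.059 + 0.44²/2)·1.25] / 0.4919 = [0.0953 + 0.1947] / 0.4919 = 0.5896 ⇒ 0.59
d₂ = d₁ − σ√T = 0.5896 − 0.4919 = 0.0977 ⇒ 0.10
exp(−rT) = exp(−0.059·1.25) = 0.9289
N(d₁) = N(0.59) = 0.7224;  N(d₂) = N(0.10) = 0.5398
C = 55·0.7224 − 50·0.9289·0.5398 = 39.7320 − 25.0710 = 14.6610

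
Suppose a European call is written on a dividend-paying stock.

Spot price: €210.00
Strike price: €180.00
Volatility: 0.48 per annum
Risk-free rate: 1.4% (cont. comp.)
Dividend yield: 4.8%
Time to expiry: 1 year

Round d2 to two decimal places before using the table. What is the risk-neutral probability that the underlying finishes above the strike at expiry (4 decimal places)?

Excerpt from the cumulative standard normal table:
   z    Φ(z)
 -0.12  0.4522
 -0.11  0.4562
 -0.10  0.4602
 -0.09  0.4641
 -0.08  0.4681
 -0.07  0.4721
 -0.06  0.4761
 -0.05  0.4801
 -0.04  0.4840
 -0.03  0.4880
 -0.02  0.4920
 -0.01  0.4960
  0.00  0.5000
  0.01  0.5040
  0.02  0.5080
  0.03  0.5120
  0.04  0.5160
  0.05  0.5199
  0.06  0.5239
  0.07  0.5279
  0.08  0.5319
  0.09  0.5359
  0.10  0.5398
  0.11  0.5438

T = 1;  σ√T = 0.4800
ln(S/K) + (r − q + σ²/2)T = ln(210/180) + (0.014 − 0.048 + 0.48²/2)·1 = 0.1542 + 0.0812 = 0.2354
d₁ = 0.2354 / 0.4800 = 0.4903 which rounds to 0.49
d₂ = d₁ − σ√T = 0.4903 − 0.4800 = 0.0103 which rounds to 0.01
Pr(exercise) under Q = N(d₂) = 0.5040

0.5040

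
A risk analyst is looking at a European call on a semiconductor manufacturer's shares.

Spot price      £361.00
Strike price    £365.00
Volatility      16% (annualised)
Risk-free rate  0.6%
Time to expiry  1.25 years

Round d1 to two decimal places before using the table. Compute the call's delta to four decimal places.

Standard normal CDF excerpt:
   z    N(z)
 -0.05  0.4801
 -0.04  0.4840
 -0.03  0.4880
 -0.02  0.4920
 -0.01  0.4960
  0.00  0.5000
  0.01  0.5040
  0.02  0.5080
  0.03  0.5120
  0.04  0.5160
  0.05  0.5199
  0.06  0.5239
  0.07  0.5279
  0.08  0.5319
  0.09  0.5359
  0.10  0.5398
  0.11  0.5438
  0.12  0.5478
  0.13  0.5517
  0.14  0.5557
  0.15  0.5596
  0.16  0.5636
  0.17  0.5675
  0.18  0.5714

0.5279

σ√T = 0.16·√1.25 = 0.1789
d₁ = [ln(361/365) + (0.006 + ½·0.16²)·1.25] / (σ√T) = (-0.0110 + 0.0235) / 0.1789 = 0.0698 which rounds to 0.07
N(d₁) = N(0.07) = 0.5279
Δ_call = N(d₁) = 0.5279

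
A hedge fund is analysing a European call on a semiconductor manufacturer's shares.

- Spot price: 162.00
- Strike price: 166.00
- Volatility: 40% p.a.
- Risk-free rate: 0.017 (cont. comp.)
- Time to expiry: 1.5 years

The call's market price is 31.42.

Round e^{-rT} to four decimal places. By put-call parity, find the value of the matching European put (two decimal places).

31.24

exp(−rT) = exp(−0.017·1.5) = 0.9748
Put-call parity: C − P = S − K·e^(−rT) = 162 − 166·0.9748 = 162 − 161.8168 = 0.1832
P = C − (C − P) = 31.42 − (0.1832) = 31.2368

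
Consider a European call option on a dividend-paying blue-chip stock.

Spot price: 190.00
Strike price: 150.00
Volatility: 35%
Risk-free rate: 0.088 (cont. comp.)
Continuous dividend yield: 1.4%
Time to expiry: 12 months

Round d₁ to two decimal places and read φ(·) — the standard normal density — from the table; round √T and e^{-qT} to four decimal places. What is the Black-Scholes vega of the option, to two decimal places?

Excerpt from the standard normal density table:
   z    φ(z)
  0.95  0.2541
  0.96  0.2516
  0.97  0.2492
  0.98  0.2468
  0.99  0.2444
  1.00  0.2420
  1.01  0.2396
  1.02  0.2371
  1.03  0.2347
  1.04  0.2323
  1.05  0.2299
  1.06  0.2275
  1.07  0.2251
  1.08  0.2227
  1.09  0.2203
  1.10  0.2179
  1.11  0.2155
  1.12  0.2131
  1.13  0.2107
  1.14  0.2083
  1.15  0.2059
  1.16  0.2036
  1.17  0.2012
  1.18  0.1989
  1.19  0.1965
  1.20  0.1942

42.62

T = 1;  σ√T = 0.3500
d₁ = [ln(190/150) + (0.088 − 0.014 + ½·0.35²)·1] / (σ√T) = (0.2364 + 0.1352) / 0.3500 = 1.0618 → 1.06
√T = √1 = 1.0000
φ(d₁) = φ(1.06) = 0.2275
exp(−qT) = exp(−0.014·1) = 0.9861
vega = S·exp(−qT)·φ(d₁)·√T = 190·0.9861·0.2275·1.0000 = 42.6242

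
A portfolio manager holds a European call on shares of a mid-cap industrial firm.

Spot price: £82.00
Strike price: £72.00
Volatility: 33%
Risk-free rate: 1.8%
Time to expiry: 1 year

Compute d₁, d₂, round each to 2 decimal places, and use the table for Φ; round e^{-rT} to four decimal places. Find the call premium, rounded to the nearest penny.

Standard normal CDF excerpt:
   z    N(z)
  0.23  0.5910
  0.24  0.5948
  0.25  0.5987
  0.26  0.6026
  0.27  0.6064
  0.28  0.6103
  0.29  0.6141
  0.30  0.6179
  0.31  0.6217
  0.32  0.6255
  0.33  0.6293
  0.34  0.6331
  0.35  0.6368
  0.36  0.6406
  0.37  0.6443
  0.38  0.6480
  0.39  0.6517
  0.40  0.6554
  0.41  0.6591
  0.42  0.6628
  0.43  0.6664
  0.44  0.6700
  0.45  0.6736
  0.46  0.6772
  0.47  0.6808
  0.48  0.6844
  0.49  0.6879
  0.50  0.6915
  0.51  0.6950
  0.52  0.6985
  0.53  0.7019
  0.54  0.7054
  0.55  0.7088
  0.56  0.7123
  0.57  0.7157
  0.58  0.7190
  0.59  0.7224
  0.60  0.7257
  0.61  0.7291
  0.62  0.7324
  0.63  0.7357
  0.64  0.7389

σ√T = 0.33·√1 = 0.3300
d₁ = [ln(82/72) + (0.018 + 0.33²/2)·1] / 0.3300 = [0.1301 + 0.0725] / 0.3300 = 0.6136 ≈ 0.61
d₂ = d₁ − σ√T = 0.6136 − 0.3300 = 0.2836 ≈ 0.28
e^(−rT) = e^(−0.018·1) = 0.9822
C = 82·N(0.61) − 72·0.9822·N(0.28) = 82·0.7291 − 72·0.9822·0.6103 = 59.7862 − 43.1594 = 16.6268

£16.63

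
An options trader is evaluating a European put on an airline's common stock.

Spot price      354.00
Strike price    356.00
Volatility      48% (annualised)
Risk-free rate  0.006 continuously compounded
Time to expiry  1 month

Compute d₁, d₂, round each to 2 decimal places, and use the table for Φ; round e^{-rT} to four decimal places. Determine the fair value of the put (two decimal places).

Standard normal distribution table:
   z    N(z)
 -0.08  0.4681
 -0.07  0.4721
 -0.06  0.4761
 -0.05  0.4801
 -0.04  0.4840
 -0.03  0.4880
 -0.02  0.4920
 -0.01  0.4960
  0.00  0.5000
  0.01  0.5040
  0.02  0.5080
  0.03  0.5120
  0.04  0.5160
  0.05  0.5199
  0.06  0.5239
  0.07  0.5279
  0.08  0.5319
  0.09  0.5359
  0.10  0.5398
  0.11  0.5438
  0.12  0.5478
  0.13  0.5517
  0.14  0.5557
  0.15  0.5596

20.74

σ√T = 0.48·√0.08333 = 0.1386
d₁ = [ln(354/356) + (0.006 + 0.48²/2)·0.08333] / 0.1386 = [-0.0056 + 0.0101] / 0.1386 = 0.0322 ⇒ 0.03
d₂ = d₁ − σ√T = 0.0322 − 0.1386 = -0.1063 ⇒ -0.11
exp(−rT) = exp(−0.006·0.08333) = 0.9995
P = 356·0.9995·N(0.11) − 354·N(-0.03) = 356·0.9995·0.5438 − 354·0.4880 = 193.4960 − 172.7520 = 20.7440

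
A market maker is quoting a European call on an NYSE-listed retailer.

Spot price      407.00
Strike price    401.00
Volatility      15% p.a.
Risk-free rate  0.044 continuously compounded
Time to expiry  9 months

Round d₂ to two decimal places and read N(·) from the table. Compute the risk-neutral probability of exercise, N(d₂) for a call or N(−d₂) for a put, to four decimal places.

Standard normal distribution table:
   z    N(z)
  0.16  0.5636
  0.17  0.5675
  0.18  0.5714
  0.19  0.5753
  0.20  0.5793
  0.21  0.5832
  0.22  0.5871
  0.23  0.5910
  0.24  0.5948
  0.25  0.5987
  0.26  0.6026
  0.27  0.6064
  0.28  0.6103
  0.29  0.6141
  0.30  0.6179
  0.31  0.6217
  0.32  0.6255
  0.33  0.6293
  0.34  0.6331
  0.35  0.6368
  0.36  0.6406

σ√T = 0.15·√0.75 = 0.1299
d₁ = [ln(407/401) + (0.044 + 0.15²/2)·0.75] / 0.1299 = [0.0149 + 0.0414] / 0.1299 = 0.4333 which rounds to 0.43
d₂ = d₁ − σ√T = 0.4333 − 0.1299 = 0.3034 which rounds to 0.30
Risk-neutral Pr[S_T > K] = N(d₂) = N(0.30) = 0.6179

0.6179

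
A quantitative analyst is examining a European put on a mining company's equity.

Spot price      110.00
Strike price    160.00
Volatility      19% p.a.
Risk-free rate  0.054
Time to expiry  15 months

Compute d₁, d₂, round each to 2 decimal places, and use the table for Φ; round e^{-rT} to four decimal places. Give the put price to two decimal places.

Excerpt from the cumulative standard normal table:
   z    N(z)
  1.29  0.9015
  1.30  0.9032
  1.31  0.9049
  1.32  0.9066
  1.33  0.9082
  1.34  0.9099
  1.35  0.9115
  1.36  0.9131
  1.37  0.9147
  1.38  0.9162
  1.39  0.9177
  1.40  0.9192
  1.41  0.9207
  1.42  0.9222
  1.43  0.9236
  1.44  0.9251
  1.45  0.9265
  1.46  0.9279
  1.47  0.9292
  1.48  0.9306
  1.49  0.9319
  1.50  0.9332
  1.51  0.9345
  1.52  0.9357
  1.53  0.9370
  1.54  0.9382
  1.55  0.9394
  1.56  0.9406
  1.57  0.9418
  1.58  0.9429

40.40

σ√T = 0.19·√1.25 = 0.2124
d₁ = [ln(110/160) + (0.054 + 0.19²/2)·1.25] / 0.2124 = [-0.3747 + 0.0901] / 0.2124 = -1.3399 → -1.34
d₂ = d₁ − σ√T = -1.3399 − 0.2124 = -1.5523 → -1.55
exp(−rT) = exp(−0.054·1.25) = 0.9347
N(−d₂) = N(1.55) = 0.9394;  N(−d₁) = N(1.34) = 0.9099
P = 160·0.9347·0.9394 − 110·0.9099 = 140.4891 − 100.0890 = 40.4001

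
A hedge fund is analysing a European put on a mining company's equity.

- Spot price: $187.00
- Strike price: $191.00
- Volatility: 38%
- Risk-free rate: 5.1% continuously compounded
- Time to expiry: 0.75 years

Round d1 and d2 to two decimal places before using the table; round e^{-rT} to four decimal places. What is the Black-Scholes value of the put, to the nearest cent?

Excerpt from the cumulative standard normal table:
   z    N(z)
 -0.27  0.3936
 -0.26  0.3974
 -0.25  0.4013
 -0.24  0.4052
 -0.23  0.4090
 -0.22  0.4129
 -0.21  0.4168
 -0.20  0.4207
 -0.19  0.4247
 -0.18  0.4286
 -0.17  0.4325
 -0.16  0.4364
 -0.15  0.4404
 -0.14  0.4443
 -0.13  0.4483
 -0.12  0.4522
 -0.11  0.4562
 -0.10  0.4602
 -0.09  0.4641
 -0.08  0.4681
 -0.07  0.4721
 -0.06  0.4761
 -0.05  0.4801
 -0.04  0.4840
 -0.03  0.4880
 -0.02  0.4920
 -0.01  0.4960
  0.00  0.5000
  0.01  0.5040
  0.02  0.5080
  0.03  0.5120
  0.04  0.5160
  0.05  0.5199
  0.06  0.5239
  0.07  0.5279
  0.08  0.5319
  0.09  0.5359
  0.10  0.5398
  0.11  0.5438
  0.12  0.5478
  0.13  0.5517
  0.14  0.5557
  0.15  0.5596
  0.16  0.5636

$22.76

σ√T = 0.38·√0.75 = 0.3291
d₁ = [ln(187/191) + (0.051 + 0.38²/2)·0.75] / 0.3291 = [-0.0212 + 0.0924] / 0.3291 = 0.2165 ⇒ 0.22
d₂ = d₁ − σ√T = 0.2165 − 0.3291 = -0.1126 ⇒ -0.11
e^(−rT) = e^(−0.051·0.75) = 0.9625
P = 191·0.9625·N(0.11) − 187·N(-0.22) = 191·0.9625·0.5438 − 187·0.4129 = 99.9708 − 77.2123 = 22.7585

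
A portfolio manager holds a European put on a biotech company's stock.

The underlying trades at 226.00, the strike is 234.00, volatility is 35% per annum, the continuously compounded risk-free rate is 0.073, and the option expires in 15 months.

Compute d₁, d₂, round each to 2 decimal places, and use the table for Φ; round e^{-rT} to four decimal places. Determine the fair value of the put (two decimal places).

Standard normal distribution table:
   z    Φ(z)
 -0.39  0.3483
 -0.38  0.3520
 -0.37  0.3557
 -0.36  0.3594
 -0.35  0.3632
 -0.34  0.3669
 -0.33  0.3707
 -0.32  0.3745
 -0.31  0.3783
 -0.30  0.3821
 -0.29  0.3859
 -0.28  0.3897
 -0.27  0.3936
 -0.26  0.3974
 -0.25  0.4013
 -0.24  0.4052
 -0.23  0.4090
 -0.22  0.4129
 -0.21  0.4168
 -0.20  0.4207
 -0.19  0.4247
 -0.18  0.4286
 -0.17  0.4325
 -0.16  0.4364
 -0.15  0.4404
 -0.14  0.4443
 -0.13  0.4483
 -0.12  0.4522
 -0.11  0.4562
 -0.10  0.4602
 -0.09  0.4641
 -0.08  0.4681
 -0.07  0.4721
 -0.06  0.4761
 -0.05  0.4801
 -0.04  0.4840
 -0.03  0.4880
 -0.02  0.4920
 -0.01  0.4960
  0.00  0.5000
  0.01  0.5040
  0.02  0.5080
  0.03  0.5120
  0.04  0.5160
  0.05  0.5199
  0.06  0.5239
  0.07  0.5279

28.13

σ√T = 0.35·√1.25 = 0.3913
d₁ = [ln(226/234) + (0.073 + 0.35²/2)·1.25] / 0.3913 = [-0.0348 + 0.1678] / 0.3913 = 0.3399 ≈ 0.34
d₂ = d₁ − σ√T = 0.3399 − 0.3913 = -0.0514 ≈ -0.05
exp(−rT) = exp(−0.073·1.25) = 0.9128
P = 234·0.9128·N(0.05) − 226·N(-0.34) = 234·0.9128·0.5199 − 226·0.3669 = 111.0481 − 82.9194 = 28.1287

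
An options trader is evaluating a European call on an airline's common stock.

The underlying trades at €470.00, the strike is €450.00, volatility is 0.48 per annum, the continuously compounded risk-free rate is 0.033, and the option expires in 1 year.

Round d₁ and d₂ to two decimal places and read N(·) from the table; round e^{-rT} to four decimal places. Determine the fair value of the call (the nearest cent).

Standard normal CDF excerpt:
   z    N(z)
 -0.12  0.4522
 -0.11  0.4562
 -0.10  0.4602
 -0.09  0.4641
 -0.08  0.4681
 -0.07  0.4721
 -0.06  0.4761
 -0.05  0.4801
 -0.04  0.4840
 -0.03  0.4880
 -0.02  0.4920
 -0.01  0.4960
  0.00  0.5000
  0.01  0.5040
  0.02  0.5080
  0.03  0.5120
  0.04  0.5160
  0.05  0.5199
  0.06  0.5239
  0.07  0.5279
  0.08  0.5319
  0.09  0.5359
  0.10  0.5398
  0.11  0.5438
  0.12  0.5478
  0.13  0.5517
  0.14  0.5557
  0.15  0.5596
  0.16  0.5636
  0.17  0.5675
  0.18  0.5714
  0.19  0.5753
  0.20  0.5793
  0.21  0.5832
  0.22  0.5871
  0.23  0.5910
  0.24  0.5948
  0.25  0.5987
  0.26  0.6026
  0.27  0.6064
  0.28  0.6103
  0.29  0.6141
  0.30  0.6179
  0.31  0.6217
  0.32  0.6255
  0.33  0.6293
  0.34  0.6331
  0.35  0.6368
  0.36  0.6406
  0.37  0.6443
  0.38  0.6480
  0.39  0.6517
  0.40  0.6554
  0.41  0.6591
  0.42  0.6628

€104.24

σ√T = 0.48·√1 = 0.4800
d₁ = [ln(470/450) + (0.033 + ½·0.48²)·1] / (σ√T) = (0.0435 + 0.1482) / 0.4800 = 0.3993 ⇒ 0.40
d₂ = 0.3993 − 0.4800 = -0.0807 ⇒ -0.08
exp(−rT) = exp(−0.033·1) = 0.9675
N(d₁) = N(0.40) = 0.6554;  N(d₂) = N(-0.08) = 0.4681
C = 470·0.6554 − 450·0.9675·0.4681 = 308.0380 − 203.7990 = 104.2390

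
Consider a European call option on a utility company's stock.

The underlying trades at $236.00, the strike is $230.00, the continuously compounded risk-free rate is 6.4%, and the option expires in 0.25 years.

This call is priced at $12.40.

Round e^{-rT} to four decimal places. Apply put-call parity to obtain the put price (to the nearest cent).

$2.74

e^(−rT) = e^(−0.064·0.25) = 0.9841
Put-call parity: C − P = S − K·e^(−rT) = 236 − 230·0.9841 = 236 − 226.3430 = 9.6570
P = C − (C − P) = 12.40 − (9.6570) = 2.7430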